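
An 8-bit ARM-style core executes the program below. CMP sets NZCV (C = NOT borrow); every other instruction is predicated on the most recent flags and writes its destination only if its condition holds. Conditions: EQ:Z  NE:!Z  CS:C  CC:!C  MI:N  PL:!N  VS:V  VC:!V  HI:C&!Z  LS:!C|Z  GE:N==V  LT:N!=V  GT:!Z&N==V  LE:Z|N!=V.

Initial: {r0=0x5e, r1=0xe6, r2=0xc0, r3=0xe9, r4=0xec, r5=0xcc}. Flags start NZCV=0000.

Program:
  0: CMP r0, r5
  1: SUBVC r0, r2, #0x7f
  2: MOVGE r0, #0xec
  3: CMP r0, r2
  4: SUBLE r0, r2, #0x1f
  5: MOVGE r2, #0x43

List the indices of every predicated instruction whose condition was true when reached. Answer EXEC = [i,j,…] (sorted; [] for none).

[0] flags=1001 → (cmp)
[1] flags=1001 VC?F → skip
[2] flags=1001 GE?T → r0=0xec
[3] flags=0010 → (cmp)
[4] flags=0010 LE?F → skip
[5] flags=0010 GE?T → r2=0x43

EXEC = [2,5]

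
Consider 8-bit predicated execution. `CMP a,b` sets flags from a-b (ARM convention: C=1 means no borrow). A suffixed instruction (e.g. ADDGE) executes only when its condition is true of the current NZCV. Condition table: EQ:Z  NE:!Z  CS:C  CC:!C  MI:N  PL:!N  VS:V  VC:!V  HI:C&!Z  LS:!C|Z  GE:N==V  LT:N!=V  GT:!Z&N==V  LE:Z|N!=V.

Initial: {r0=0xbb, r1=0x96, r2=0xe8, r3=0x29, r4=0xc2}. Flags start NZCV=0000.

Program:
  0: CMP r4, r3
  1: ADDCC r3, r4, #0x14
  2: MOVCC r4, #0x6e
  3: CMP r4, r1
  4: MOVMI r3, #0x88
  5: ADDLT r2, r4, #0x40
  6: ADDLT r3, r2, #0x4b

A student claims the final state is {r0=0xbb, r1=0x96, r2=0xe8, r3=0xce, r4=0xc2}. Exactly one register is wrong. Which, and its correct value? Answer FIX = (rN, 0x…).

[0] flags=1010 → (cmp)
[1] flags=1010 CC?F → skip
[2] flags=1010 CC?F → skip
[3] flags=0010 → (cmp)
[4] flags=0010 MI?F → skip
[5] flags=0010 LT?F → skip
[6] flags=0010 LT?F → skip

FIX = (r3, 0x29)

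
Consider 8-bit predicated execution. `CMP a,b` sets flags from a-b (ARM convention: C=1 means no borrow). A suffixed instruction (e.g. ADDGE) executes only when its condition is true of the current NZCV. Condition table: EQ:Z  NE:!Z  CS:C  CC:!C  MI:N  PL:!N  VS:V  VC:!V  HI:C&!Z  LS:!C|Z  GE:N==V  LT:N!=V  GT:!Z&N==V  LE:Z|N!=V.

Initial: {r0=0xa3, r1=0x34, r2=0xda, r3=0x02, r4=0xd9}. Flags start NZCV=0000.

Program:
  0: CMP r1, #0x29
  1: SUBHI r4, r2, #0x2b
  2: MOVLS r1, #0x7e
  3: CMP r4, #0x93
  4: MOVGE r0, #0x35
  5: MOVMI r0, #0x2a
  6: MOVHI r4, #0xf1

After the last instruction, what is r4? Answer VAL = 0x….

VAL = 0xf1

[0] flags=0010 → (cmp)
[1] flags=0010 HI?T → r4=0xaf
[2] flags=0010 LS?F → skip
[3] flags=0010 → (cmp)
[4] flags=0010 GE?T → r0=0x35
[5] flags=0010 MI?F → skip
[6] flags=0010 HI?T → r4=0xf1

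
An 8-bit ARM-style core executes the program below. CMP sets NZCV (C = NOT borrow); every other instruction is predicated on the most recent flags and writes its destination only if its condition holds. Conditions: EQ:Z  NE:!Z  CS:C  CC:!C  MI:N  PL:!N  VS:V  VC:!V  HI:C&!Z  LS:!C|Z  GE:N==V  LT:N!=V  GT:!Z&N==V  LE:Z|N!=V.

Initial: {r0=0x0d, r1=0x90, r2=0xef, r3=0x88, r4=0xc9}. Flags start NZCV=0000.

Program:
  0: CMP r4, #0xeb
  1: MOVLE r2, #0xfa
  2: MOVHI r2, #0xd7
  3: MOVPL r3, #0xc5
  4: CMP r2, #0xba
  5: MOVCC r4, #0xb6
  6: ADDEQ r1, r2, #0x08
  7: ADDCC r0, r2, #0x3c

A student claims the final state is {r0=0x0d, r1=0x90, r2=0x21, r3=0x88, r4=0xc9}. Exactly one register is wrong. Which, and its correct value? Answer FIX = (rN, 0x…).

0: ✓ CMP  NZCV=1000
1: ✓ MOVLE  r2←0xfa
2: · MOVHI
3: · MOVPL
4: ✓ CMP  NZCV=0010
5: · MOVCC
6: · ADDEQ
7: · ADDCC

FIX = (r2, 0xfa)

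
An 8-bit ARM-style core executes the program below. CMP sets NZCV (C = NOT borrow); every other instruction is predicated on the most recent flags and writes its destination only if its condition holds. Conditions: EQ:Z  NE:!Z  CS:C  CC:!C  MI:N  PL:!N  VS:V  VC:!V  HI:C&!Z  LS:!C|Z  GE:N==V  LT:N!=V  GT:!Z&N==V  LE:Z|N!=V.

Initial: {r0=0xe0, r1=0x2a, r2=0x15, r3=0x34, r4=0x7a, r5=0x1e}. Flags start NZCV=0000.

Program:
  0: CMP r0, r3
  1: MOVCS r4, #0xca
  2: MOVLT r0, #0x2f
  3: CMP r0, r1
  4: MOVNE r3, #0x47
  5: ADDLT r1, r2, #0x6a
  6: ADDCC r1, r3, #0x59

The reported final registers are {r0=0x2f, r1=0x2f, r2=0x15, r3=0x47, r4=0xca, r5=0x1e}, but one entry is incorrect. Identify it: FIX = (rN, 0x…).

FIX = (r1, 0x2a)

0: ✓ CMP  NZCV=1010
1: ✓ MOVCS  r4←0xca
2: ✓ MOVLT  r0←0x2f
3: ✓ CMP  NZCV=0010
4: ✓ MOVNE  r3←0x47
5: · ADDLT
6: · ADDCC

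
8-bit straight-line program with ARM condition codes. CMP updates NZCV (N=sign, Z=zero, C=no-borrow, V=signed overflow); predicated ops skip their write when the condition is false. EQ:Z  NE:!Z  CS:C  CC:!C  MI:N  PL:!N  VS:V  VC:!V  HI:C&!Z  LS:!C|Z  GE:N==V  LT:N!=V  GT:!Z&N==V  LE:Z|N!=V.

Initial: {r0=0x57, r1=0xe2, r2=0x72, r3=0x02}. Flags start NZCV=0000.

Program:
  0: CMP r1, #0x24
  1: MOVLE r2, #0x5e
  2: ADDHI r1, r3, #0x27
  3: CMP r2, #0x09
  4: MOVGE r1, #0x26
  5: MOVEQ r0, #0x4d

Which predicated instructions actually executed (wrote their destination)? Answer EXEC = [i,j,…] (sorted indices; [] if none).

[0] flags=1010 → (cmp)
[1] flags=1010 LE?T → r2=0x5e
[2] flags=1010 HI?T → r1=0x29
[3] flags=0010 → (cmp)
[4] flags=0010 GE?T → r1=0x26
[5] flags=0010 EQ?F → skip

EXEC = [1,2,4]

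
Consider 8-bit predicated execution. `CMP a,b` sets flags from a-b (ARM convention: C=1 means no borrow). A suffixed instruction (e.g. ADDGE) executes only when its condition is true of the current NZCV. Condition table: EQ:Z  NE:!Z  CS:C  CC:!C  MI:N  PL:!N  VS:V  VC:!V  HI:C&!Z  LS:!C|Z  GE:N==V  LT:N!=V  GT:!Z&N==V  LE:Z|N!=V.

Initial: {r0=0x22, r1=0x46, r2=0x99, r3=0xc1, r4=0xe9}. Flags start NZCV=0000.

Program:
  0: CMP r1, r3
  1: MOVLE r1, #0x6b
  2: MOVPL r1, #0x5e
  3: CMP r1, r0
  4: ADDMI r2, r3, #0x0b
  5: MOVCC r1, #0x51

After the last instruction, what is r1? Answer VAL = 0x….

0: ✓ CMP  NZCV=1001
1: · MOVLE
2: · MOVPL
3: ✓ CMP  NZCV=0010
4: · ADDMI
5: · MOVCC

VAL = 0x46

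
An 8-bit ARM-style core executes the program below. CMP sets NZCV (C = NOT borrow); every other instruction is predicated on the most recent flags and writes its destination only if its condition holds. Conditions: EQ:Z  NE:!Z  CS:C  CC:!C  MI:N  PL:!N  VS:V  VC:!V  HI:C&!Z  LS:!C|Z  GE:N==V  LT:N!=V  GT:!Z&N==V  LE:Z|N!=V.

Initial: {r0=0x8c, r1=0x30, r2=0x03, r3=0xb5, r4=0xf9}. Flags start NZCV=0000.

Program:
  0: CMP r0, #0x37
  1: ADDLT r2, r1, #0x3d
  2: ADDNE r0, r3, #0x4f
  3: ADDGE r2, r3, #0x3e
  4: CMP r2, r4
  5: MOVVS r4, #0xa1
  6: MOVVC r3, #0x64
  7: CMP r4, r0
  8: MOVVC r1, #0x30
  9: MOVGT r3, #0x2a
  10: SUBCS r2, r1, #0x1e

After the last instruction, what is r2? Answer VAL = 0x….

VAL = 0x12

[0] flags=0011 → (cmp)
[1] flags=0011 LT?T → r2=0x6d
[2] flags=0011 NE?T → r0=0x04
[3] flags=0011 GE?F → skip
[4] flags=0000 → (cmp)
[5] flags=0000 VS?F → skip
[6] flags=0000 VC?T → r3=0x64
[7] flags=1010 → (cmp)
[8] flags=1010 VC?T → r1=0x30
[9] flags=1010 GT?F → skip
[10] flags=1010 CS?T → r2=0x12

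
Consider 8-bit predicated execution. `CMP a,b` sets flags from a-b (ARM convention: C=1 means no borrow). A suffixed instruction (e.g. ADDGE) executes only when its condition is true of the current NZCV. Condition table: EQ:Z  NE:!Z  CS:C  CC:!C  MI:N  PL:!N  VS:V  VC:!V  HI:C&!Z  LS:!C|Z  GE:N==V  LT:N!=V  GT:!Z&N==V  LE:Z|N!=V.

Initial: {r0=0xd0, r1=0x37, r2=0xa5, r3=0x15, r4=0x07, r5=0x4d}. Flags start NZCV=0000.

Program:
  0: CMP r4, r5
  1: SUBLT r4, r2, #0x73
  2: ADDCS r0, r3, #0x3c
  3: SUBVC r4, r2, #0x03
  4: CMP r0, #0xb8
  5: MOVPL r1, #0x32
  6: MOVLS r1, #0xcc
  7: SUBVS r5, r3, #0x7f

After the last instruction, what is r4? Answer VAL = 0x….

VAL = 0xa2

[0] flags=1000 → (cmp)
[1] flags=1000 LT?T → r4=0x32
[2] flags=1000 CS?F → skip
[3] flags=1000 VC?T → r4=0xa2
[4] flags=0010 → (cmp)
[5] flags=0010 PL?T → r1=0x32
[6] flags=0010 LS?F → skip
[7] flags=0010 VS?F → skip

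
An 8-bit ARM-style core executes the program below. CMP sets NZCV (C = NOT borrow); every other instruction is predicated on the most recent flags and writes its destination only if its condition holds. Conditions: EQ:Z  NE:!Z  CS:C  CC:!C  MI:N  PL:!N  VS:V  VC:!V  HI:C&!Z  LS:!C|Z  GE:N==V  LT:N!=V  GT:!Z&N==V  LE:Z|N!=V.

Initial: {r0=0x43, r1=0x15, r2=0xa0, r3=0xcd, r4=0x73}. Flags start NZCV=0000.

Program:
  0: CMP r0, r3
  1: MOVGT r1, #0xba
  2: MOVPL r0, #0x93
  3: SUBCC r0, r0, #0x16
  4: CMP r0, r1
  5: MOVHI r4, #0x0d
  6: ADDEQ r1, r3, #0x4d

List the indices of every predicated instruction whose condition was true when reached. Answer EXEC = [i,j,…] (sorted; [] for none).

EXEC = [1,2,3]

0: ✓ CMP  NZCV=0000
1: ✓ MOVGT  r1←0xba
2: ✓ MOVPL  r0←0x93
3: ✓ SUBCC  r0←0x7d
4: ✓ CMP  NZCV=1001
5: · MOVHI
6: · ADDEQ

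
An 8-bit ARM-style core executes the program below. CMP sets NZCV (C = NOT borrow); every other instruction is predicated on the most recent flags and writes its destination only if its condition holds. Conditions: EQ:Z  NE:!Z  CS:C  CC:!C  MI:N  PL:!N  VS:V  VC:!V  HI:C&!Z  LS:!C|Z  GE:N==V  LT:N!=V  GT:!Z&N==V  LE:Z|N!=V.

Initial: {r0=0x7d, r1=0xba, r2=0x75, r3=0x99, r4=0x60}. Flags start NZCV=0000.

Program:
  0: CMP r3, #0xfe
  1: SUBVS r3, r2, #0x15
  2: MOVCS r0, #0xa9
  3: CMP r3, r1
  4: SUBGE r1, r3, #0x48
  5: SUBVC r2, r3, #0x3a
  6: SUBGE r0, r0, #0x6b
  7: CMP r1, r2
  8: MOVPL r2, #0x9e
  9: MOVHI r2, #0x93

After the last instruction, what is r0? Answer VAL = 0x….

0: ✓ CMP  NZCV=1000
1: · SUBVS
2: · MOVCS
3: ✓ CMP  NZCV=1000
4: · SUBGE
5: ✓ SUBVC  r2←0x5f
6: · SUBGE
7: ✓ CMP  NZCV=0011
8: ✓ MOVPL  r2←0x9e
9: ✓ MOVHI  r2←0x93

VAL = 0x7d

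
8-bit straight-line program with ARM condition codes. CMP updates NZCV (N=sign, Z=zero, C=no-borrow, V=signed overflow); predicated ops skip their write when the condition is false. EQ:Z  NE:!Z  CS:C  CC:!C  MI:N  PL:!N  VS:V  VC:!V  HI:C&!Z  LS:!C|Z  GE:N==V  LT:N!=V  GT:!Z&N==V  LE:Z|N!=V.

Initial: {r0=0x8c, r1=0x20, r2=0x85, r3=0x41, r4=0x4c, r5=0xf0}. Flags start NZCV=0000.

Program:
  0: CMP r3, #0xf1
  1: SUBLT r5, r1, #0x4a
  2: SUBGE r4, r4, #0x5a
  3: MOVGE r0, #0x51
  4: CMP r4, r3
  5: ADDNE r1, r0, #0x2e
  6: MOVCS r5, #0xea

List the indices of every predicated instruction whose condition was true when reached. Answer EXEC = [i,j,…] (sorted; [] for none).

EXEC = [2,3,5,6]

[0] flags=0000 → (cmp)
[1] flags=0000 LT?F → skip
[2] flags=0000 GE?T → r4=0xf2
[3] flags=0000 GE?T → r0=0x51
[4] flags=1010 → (cmp)
[5] flags=1010 NE?T → r1=0x7f
[6] flags=1010 CS?T → r5=0xea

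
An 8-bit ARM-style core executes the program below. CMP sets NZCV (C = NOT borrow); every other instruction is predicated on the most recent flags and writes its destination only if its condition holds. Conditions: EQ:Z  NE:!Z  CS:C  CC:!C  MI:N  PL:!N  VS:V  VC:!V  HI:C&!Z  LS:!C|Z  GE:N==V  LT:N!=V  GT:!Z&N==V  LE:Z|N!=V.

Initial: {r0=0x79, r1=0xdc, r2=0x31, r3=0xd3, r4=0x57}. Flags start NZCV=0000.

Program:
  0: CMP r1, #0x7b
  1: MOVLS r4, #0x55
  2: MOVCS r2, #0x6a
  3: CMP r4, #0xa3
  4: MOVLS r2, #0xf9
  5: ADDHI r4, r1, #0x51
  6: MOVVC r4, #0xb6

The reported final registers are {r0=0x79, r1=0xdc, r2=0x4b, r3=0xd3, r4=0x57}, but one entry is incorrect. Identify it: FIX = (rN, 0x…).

0: ✓ CMP  NZCV=0011
1: · MOVLS
2: ✓ MOVCS  r2←0x6a
3: ✓ CMP  NZCV=1001
4: ✓ MOVLS  r2←0xf9
5: · ADDHI
6: · MOVVC

FIX = (r2, 0xf9)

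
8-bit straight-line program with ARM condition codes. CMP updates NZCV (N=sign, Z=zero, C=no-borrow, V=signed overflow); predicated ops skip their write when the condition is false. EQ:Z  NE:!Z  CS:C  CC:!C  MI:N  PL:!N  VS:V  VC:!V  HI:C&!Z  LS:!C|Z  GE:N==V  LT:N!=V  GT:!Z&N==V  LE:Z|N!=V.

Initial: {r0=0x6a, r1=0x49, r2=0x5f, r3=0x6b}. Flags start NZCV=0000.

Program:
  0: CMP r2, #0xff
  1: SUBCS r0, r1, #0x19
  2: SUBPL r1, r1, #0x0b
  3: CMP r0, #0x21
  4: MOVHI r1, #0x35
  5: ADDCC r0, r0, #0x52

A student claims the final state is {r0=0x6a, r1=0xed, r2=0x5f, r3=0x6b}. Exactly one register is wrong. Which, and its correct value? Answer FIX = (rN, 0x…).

[0] flags=0000 → (cmp)
[1] flags=0000 CS?F → skip
[2] flags=0000 PL?T → r1=0x3e
[3] flags=0010 → (cmp)
[4] flags=0010 HI?T → r1=0x35
[5] flags=0010 CC?F → skip

FIX = (r1, 0x35)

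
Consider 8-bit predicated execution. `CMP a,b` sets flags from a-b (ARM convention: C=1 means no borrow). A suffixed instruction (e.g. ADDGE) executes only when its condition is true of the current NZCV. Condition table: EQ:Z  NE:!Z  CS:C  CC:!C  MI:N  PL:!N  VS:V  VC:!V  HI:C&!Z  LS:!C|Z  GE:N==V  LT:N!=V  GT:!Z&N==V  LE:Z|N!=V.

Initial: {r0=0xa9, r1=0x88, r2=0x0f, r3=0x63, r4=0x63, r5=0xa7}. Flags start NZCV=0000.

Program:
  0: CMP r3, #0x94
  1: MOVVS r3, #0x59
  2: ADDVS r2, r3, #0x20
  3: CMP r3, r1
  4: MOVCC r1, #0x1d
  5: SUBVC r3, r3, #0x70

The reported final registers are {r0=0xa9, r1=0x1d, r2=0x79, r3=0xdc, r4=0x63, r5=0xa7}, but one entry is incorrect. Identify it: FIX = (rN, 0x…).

0: ✓ CMP  NZCV=1001
1: ✓ MOVVS  r3←0x59
2: ✓ ADDVS  r2←0x79
3: ✓ CMP  NZCV=1001
4: ✓ MOVCC  r1←0x1d
5: · SUBVC

FIX = (r3, 0x59)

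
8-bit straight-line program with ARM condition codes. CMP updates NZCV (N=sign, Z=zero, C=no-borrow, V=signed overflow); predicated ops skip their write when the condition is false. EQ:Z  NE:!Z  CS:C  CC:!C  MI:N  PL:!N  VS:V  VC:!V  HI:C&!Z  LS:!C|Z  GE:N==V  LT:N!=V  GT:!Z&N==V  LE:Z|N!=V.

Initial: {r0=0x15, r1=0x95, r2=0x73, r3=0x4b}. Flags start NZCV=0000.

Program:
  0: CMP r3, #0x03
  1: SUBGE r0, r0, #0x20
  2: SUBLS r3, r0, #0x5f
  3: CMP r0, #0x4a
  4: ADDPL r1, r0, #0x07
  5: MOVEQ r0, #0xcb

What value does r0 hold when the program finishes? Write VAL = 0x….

[0] flags=0010 → (cmp)
[1] flags=0010 GE?T → r0=0xf5
[2] flags=0010 LS?F → skip
[3] flags=1010 → (cmp)
[4] flags=1010 PL?F → skip
[5] flags=1010 EQ?F → skip

VAL = 0xf5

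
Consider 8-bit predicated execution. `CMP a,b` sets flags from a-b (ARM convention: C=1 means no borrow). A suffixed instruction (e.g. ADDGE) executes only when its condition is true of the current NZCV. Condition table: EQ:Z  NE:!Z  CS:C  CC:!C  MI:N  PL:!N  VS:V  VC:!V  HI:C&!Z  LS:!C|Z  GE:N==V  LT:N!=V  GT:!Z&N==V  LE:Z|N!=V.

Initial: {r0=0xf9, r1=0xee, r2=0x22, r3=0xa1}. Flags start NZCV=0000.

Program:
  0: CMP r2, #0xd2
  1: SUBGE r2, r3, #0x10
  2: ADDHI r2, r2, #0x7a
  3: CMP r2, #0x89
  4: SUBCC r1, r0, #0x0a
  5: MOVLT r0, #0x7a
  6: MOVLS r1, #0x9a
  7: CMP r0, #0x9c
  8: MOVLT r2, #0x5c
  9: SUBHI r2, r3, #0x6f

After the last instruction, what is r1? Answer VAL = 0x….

VAL = 0xee

[0] flags=0000 → (cmp)
[1] flags=0000 GE?T → r2=0x91
[2] flags=0000 HI?F → skip
[3] flags=0010 → (cmp)
[4] flags=0010 CC?F → skip
[5] flags=0010 LT?F → skip
[6] flags=0010 LS?F → skip
[7] flags=0010 → (cmp)
[8] flags=0010 LT?F → skip
[9] flags=0010 HI?T → r2=0x32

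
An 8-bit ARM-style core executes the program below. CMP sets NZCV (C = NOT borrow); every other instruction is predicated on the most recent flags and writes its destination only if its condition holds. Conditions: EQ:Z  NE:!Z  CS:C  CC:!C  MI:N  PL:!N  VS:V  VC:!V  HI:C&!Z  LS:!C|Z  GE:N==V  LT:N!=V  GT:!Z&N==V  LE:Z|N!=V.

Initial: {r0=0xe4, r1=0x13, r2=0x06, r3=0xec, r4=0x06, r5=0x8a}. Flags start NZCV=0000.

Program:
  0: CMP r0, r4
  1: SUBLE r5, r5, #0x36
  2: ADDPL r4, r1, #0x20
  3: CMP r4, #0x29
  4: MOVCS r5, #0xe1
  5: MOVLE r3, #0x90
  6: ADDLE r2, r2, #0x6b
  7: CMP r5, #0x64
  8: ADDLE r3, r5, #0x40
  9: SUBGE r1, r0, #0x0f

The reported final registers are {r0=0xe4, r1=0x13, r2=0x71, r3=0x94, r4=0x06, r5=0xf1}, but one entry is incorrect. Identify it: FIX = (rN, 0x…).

[0] flags=1010 → (cmp)
[1] flags=1010 LE?T → r5=0x54
[2] flags=1010 PL?F → skip
[3] flags=1000 → (cmp)
[4] flags=1000 CS?F → skip
[5] flags=1000 LE?T → r3=0x90
[6] flags=1000 LE?T → r2=0x71
[7] flags=1000 → (cmp)
[8] flags=1000 LE?T → r3=0x94
[9] flags=1000 GE?F → skip

FIX = (r5, 0x54)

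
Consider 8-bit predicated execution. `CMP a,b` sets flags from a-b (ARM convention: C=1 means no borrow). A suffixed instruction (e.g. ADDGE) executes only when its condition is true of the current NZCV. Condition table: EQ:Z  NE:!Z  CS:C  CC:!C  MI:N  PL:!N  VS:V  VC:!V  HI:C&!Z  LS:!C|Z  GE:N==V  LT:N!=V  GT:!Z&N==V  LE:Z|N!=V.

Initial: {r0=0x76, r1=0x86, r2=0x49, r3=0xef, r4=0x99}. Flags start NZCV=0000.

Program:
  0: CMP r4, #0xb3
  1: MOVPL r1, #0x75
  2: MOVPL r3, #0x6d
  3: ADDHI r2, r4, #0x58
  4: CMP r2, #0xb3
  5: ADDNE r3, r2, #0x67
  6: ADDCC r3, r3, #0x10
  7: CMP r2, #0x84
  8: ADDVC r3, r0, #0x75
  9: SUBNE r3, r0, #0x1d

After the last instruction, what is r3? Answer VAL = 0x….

VAL = 0x59

[0] flags=1000 → (cmp)
[1] flags=1000 PL?F → skip
[2] flags=1000 PL?F → skip
[3] flags=1000 HI?F → skip
[4] flags=1001 → (cmp)
[5] flags=1001 NE?T → r3=0xb0
[6] flags=1001 CC?T → r3=0xc0
[7] flags=1001 → (cmp)
[8] flags=1001 VC?F → skip
[9] flags=1001 NE?T → r3=0x59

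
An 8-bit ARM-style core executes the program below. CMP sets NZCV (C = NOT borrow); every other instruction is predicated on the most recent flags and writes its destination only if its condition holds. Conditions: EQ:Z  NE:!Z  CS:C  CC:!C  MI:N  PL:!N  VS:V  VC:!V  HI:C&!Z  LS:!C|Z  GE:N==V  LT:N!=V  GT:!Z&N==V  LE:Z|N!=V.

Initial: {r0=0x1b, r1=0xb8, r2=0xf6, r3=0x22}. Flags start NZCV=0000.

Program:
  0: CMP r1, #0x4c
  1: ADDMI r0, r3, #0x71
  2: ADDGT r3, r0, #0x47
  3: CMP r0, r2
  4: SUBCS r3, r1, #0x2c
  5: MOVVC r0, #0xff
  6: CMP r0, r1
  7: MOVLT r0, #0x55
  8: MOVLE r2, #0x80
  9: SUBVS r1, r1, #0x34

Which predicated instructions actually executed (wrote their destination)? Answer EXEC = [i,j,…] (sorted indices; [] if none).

EXEC = [5]

[0] flags=0011 → (cmp)
[1] flags=0011 MI?F → skip
[2] flags=0011 GT?F → skip
[3] flags=0000 → (cmp)
[4] flags=0000 CS?F → skip
[5] flags=0000 VC?T → r0=0xff
[6] flags=0010 → (cmp)
[7] flags=0010 LT?F → skip
[8] flags=0010 LE?F → skip
[9] flags=0010 VS?F → skip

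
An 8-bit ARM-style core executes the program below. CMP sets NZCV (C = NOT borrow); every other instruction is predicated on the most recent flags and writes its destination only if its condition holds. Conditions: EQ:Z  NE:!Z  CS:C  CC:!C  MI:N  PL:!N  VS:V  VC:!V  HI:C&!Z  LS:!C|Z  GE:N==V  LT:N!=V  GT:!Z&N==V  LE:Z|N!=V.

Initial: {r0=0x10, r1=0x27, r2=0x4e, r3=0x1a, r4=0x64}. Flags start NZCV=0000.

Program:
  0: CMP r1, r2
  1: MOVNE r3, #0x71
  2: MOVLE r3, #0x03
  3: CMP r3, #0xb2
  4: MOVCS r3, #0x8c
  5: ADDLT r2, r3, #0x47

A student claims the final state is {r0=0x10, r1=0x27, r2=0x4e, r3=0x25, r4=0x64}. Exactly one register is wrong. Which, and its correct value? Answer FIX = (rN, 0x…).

0: ✓ CMP  NZCV=1000
1: ✓ MOVNE  r3←0x71
2: ✓ MOVLE  r3←0x03
3: ✓ CMP  NZCV=0000
4: · MOVCS
5: · ADDLT

FIX = (r3, 0x03)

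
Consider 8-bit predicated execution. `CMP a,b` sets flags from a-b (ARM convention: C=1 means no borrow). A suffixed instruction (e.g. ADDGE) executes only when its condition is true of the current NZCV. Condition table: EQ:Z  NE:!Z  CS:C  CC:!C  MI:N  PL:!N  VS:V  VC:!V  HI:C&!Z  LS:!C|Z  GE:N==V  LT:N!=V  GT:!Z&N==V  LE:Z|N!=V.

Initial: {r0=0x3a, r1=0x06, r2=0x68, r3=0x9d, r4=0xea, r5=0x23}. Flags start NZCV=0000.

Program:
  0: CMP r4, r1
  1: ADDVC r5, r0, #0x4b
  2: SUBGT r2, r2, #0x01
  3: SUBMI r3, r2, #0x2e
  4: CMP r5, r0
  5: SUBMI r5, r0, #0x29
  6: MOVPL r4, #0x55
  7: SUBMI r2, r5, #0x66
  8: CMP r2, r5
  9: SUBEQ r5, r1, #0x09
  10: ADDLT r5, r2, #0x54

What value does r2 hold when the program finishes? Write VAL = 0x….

0: ✓ CMP  NZCV=1010
1: ✓ ADDVC  r5←0x85
2: · SUBGT
3: ✓ SUBMI  r3←0x3a
4: ✓ CMP  NZCV=0011
5: · SUBMI
6: ✓ MOVPL  r4←0x55
7: · SUBMI
8: ✓ CMP  NZCV=1001
9: · SUBEQ
10: · ADDLT

VAL = 0x68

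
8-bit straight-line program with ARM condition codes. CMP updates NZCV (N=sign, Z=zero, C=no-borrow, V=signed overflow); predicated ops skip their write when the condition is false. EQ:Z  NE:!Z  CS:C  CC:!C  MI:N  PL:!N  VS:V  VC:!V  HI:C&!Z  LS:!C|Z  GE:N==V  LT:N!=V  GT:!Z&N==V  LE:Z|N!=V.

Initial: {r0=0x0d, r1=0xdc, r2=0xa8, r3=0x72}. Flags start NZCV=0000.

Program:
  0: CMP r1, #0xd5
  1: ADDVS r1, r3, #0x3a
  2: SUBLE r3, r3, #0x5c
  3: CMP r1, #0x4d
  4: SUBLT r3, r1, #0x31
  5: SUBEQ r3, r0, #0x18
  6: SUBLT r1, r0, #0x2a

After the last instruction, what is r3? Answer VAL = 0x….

VAL = 0xab

0: ✓ CMP  NZCV=0010
1: · ADDVS
2: · SUBLE
3: ✓ CMP  NZCV=1010
4: ✓ SUBLT  r3←0xab
5: · SUBEQ
6: ✓ SUBLT  r1←0xe3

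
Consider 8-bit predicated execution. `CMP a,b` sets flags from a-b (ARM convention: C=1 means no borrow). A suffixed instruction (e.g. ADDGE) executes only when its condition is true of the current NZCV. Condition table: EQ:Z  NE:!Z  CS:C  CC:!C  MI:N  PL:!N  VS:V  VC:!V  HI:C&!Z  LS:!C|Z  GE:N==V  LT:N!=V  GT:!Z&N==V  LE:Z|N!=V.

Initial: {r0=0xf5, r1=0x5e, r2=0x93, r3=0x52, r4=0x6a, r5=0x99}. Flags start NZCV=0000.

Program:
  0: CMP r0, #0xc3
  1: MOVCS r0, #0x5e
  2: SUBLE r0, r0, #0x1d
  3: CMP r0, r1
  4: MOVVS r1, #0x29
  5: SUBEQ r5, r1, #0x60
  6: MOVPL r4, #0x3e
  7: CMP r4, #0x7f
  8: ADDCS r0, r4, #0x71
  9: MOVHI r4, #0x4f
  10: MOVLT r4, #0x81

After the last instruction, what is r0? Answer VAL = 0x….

[0] flags=0010 → (cmp)
[1] flags=0010 CS?T → r0=0x5e
[2] flags=0010 LE?F → skip
[3] flags=0110 → (cmp)
[4] flags=0110 VS?F → skip
[5] flags=0110 EQ?T → r5=0xfe
[6] flags=0110 PL?T → r4=0x3e
[7] flags=1000 → (cmp)
[8] flags=1000 CS?F → skip
[9] flags=1000 HI?F → skip
[10] flags=1000 LT?T → r4=0x81

VAL = 0x5e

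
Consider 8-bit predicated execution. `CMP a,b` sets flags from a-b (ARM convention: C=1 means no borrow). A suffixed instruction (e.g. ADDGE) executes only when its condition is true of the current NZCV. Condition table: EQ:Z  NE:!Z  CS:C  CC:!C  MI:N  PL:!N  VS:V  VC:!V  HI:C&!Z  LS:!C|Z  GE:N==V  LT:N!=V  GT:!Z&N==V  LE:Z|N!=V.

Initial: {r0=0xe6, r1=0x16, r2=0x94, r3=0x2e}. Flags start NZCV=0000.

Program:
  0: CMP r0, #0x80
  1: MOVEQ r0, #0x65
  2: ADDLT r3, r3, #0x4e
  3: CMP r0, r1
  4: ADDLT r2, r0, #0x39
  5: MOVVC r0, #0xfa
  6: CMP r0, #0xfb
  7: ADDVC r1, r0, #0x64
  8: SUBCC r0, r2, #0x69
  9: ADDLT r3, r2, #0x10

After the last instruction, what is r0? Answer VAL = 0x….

VAL = 0xb6

0: ✓ CMP  NZCV=0010
1: · MOVEQ
2: · ADDLT
3: ✓ CMP  NZCV=1010
4: ✓ ADDLT  r2←0x1f
5: ✓ MOVVC  r0←0xfa
6: ✓ CMP  NZCV=1000
7: ✓ ADDVC  r1←0x5e
8: ✓ SUBCC  r0←0xb6
9: ✓ ADDLT  r3←0x2f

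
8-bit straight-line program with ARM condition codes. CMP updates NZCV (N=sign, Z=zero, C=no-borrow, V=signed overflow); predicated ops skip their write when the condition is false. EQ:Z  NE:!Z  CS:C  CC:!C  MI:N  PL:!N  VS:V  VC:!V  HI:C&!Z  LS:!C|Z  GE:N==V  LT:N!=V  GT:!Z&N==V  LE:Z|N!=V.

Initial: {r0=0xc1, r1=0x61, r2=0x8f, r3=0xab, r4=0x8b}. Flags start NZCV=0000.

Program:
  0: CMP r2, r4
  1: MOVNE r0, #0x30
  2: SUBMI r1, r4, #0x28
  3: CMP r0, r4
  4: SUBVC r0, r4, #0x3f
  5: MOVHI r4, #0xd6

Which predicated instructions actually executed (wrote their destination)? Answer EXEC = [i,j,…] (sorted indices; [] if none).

EXEC = [1]

0: ✓ CMP  NZCV=0010
1: ✓ MOVNE  r0←0x30
2: · SUBMI
3: ✓ CMP  NZCV=1001
4: · SUBVC
5: · MOVHI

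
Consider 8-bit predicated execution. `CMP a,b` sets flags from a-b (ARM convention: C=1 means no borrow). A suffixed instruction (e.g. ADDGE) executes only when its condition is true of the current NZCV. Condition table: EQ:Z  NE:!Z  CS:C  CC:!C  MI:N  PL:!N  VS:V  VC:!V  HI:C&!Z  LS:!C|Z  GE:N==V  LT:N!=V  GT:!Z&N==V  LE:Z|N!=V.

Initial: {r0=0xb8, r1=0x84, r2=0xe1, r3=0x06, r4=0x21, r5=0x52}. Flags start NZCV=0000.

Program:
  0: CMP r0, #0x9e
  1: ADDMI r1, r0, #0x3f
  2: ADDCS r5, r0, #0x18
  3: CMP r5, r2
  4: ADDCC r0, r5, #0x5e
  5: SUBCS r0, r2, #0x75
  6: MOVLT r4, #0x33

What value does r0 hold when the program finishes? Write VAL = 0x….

VAL = 0x2e

[0] flags=0010 → (cmp)
[1] flags=0010 MI?F → skip
[2] flags=0010 CS?T → r5=0xd0
[3] flags=1000 → (cmp)
[4] flags=1000 CC?T → r0=0x2e
[5] flags=1000 CS?F → skip
[6] flags=1000 LT?T → r4=0x33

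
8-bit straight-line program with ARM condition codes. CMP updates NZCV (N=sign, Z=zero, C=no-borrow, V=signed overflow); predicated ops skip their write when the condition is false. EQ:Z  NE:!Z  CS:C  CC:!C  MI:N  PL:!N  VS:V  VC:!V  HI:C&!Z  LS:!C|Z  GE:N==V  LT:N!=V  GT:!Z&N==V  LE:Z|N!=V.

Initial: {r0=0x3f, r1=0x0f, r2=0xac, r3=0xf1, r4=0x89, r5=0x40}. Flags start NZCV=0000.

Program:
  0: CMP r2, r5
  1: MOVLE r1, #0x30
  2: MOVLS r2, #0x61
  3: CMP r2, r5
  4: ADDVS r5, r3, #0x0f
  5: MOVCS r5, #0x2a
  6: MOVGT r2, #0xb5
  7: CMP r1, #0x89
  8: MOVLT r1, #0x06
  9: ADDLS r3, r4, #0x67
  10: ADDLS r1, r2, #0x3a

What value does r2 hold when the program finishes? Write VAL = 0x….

[0] flags=0011 → (cmp)
[1] flags=0011 LE?T → r1=0x30
[2] flags=0011 LS?F → skip
[3] flags=0011 → (cmp)
[4] flags=0011 VS?T → r5=0x00
[5] flags=0011 CS?T → r5=0x2a
[6] flags=0011 GT?F → skip
[7] flags=1001 → (cmp)
[8] flags=1001 LT?F → skip
[9] flags=1001 LS?T → r3=0xf0
[10] flags=1001 LS?T → r1=0xe6

VAL = 0xac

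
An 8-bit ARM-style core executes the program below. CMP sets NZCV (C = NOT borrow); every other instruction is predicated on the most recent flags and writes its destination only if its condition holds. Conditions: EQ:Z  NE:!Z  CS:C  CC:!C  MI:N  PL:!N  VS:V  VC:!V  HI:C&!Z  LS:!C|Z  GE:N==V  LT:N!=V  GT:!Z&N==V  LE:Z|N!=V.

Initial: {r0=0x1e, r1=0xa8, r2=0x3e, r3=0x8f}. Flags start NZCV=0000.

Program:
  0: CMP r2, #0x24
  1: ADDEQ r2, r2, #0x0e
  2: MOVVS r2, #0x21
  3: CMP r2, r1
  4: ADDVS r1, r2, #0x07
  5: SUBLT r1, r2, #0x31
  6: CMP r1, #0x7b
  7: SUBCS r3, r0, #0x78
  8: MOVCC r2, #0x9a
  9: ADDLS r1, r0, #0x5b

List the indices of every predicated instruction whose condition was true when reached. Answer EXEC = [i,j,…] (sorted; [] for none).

0: ✓ CMP  NZCV=0010
1: · ADDEQ
2: · MOVVS
3: ✓ CMP  NZCV=1001
4: ✓ ADDVS  r1←0x45
5: · SUBLT
6: ✓ CMP  NZCV=1000
7: · SUBCS
8: ✓ MOVCC  r2←0x9a
9: ✓ ADDLS  r1←0x79

EXEC = [4,8,9]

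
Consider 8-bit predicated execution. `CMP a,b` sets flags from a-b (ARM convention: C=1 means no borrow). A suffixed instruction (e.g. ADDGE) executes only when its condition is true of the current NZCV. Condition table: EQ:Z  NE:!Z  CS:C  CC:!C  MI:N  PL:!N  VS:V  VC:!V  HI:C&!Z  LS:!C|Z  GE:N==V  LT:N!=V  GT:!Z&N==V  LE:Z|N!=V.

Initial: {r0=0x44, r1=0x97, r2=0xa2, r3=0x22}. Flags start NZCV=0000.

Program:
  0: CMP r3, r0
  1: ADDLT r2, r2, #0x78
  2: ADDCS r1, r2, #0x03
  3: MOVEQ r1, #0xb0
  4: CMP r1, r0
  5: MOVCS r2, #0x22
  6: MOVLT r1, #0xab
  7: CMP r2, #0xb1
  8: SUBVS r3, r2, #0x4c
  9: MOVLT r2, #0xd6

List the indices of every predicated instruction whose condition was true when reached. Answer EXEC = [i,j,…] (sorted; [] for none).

0: ✓ CMP  NZCV=1000
1: ✓ ADDLT  r2←0x1a
2: · ADDCS
3: · MOVEQ
4: ✓ CMP  NZCV=0011
5: ✓ MOVCS  r2←0x22
6: ✓ MOVLT  r1←0xab
7: ✓ CMP  NZCV=0000
8: · SUBVS
9: · MOVLT

EXEC = [1,5,6]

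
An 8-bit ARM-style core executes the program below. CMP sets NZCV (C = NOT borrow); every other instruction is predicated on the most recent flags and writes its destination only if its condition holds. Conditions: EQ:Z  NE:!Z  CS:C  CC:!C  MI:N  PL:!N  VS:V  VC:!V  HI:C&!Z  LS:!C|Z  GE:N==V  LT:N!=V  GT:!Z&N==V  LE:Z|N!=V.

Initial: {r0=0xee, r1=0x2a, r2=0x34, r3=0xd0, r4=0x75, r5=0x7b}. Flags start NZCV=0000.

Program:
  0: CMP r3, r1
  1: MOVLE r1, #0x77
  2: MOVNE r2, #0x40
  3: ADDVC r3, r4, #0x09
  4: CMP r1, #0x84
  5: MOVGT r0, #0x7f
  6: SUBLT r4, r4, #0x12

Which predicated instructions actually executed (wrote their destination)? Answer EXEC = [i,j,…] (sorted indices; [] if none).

EXEC = [1,2,3,5]

0: ✓ CMP  NZCV=1010
1: ✓ MOVLE  r1←0x77
2: ✓ MOVNE  r2←0x40
3: ✓ ADDVC  r3←0x7e
4: ✓ CMP  NZCV=1001
5: ✓ MOVGT  r0←0x7f
6: · SUBLT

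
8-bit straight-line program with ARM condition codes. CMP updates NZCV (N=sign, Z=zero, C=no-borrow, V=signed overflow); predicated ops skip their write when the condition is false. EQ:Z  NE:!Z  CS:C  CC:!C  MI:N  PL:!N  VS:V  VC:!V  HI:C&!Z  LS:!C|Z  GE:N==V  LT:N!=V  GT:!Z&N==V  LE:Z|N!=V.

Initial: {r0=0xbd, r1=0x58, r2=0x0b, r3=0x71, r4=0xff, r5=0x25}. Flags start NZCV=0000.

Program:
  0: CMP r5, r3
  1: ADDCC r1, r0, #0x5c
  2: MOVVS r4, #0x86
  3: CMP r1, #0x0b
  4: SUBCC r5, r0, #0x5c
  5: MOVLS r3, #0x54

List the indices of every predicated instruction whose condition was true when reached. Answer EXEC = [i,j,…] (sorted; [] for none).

[0] flags=1000 → (cmp)
[1] flags=1000 CC?T → r1=0x19
[2] flags=1000 VS?F → skip
[3] flags=0010 → (cmp)
[4] flags=0010 CC?F → skip
[5] flags=0010 LS?F → skip

EXEC = [1]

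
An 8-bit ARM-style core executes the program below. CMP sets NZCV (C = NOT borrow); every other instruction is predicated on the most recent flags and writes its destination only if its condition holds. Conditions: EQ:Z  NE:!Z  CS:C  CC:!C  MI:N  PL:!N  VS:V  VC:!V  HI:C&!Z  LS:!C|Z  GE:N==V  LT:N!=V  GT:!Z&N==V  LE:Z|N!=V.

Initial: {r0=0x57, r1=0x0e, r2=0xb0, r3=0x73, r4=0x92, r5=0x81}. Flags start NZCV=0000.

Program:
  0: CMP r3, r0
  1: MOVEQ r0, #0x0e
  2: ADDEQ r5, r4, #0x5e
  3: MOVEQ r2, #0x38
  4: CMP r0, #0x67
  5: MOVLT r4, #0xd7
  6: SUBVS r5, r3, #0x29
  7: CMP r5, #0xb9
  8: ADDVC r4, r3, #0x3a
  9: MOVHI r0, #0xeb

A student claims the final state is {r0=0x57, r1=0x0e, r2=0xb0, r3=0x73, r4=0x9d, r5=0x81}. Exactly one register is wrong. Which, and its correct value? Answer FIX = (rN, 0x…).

FIX = (r4, 0xad)

[0] flags=0010 → (cmp)
[1] flags=0010 EQ?F → skip
[2] flags=0010 EQ?F → skip
[3] flags=0010 EQ?F → skip
[4] flags=1000 → (cmp)
[5] flags=1000 LT?T → r4=0xd7
[6] flags=1000 VS?F → skip
[7] flags=1000 → (cmp)
[8] flags=1000 VC?T → r4=0xad
[9] flags=1000 HI?F → skip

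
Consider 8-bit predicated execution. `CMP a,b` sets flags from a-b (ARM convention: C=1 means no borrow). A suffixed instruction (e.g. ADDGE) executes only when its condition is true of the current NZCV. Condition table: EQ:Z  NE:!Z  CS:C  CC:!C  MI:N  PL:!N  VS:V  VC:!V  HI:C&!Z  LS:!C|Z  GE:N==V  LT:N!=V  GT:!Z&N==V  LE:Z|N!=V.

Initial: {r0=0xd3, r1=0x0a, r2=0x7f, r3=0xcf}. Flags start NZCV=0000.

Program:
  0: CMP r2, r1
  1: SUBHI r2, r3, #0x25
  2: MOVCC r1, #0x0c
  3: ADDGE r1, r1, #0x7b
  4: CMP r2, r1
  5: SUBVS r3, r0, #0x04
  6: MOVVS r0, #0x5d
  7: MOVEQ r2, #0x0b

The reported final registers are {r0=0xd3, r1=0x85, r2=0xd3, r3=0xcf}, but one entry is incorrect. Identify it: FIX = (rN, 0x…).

[0] flags=0010 → (cmp)
[1] flags=0010 HI?T → r2=0xaa
[2] flags=0010 CC?F → skip
[3] flags=0010 GE?T → r1=0x85
[4] flags=0010 → (cmp)
[5] flags=0010 VS?F → skip
[6] flags=0010 VS?F → skip
[7] flags=0010 EQ?F → skip

FIX = (r2, 0xaa)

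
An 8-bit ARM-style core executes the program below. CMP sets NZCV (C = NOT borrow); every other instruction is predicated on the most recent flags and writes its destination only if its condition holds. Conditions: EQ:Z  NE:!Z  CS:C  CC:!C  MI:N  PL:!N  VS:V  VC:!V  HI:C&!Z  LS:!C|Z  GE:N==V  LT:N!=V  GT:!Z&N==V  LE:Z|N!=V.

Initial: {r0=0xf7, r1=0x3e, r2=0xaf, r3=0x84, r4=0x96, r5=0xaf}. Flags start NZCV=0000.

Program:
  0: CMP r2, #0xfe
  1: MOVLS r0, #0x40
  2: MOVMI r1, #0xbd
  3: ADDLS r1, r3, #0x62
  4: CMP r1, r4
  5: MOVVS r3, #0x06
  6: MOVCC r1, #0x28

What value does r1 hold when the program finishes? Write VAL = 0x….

VAL = 0xe6

[0] flags=1000 → (cmp)
[1] flags=1000 LS?T → r0=0x40
[2] flags=1000 MI?T → r1=0xbd
[3] flags=1000 LS?T → r1=0xe6
[4] flags=0010 → (cmp)
[5] flags=0010 VS?F → skip
[6] flags=0010 CC?F → skip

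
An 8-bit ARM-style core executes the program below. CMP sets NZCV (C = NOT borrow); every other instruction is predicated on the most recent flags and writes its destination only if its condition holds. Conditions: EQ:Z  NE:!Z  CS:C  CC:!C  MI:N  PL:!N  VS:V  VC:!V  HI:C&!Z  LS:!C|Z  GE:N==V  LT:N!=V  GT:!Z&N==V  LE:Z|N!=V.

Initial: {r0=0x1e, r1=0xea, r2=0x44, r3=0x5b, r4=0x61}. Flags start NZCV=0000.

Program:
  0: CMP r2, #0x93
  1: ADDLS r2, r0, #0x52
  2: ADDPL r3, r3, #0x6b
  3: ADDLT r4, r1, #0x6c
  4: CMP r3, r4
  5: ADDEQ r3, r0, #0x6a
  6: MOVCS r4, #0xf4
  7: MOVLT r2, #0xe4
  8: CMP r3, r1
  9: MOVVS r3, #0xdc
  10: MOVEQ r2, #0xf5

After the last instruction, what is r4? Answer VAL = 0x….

0: ✓ CMP  NZCV=1001
1: ✓ ADDLS  r2←0x70
2: · ADDPL
3: · ADDLT
4: ✓ CMP  NZCV=1000
5: · ADDEQ
6: · MOVCS
7: ✓ MOVLT  r2←0xe4
8: ✓ CMP  NZCV=0000
9: · MOVVS
10: · MOVEQ

VAL = 0x61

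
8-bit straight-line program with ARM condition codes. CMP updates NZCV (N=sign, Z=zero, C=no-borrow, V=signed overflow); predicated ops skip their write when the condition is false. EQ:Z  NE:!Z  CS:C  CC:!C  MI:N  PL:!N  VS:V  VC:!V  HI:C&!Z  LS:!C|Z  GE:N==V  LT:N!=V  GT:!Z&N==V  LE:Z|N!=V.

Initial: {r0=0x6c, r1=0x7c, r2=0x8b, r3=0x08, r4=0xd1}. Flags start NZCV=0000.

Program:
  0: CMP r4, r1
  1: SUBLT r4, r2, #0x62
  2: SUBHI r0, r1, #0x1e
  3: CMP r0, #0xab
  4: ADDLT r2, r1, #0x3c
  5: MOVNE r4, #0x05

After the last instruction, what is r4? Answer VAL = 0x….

[0] flags=0011 → (cmp)
[1] flags=0011 LT?T → r4=0x29
[2] flags=0011 HI?T → r0=0x5e
[3] flags=1001 → (cmp)
[4] flags=1001 LT?F → skip
[5] flags=1001 NE?T → r4=0x05

VAL = 0x05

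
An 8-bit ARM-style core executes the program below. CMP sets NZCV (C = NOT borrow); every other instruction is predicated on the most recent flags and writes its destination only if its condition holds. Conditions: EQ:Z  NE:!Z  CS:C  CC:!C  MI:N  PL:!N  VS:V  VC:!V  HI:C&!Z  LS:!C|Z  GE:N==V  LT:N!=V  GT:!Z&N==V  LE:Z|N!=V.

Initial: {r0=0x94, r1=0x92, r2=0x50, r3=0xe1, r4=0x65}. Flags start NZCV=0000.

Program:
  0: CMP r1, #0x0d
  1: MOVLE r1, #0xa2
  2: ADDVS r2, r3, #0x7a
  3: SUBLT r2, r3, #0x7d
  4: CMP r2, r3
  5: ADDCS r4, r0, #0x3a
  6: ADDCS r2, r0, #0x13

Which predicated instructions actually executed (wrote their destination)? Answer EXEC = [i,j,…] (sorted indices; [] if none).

0: ✓ CMP  NZCV=1010
1: ✓ MOVLE  r1←0xa2
2: · ADDVS
3: ✓ SUBLT  r2←0x64
4: ✓ CMP  NZCV=1001
5: · ADDCS
6: · ADDCS

EXEC = [1,3]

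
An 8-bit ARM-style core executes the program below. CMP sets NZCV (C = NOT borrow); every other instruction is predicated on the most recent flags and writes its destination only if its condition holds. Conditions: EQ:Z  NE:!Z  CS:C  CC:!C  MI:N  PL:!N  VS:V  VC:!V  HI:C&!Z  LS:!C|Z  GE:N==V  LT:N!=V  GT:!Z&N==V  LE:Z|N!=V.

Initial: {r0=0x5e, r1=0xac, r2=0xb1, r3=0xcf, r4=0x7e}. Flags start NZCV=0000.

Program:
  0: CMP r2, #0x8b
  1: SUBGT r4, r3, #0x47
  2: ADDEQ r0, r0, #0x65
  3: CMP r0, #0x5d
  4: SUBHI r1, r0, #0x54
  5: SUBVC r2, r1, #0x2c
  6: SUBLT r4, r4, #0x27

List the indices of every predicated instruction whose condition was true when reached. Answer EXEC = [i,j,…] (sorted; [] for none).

EXEC = [1,4,5]

[0] flags=0010 → (cmp)
[1] flags=0010 GT?T → r4=0x88
[2] flags=0010 EQ?F → skip
[3] flags=0010 → (cmp)
[4] flags=0010 HI?T → r1=0x0a
[5] flags=0010 VC?T → r2=0xde
[6] flags=0010 LT?F → skip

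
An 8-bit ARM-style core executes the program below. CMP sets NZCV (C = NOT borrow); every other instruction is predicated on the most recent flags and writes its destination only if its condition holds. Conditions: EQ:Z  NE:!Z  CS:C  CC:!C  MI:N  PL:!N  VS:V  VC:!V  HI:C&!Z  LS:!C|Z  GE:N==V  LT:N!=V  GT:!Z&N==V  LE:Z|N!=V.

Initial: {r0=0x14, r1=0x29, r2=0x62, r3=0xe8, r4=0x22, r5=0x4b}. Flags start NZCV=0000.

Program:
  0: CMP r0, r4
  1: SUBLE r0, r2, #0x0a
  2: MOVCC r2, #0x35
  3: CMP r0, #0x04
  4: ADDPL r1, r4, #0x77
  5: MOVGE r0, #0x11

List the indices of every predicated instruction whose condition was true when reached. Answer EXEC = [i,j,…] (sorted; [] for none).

[0] flags=1000 → (cmp)
[1] flags=1000 LE?T → r0=0x58
[2] flags=1000 CC?T → r2=0x35
[3] flags=0010 → (cmp)
[4] flags=0010 PL?T → r1=0x99
[5] flags=0010 GE?T → r0=0x11

EXEC = [1,2,4,5]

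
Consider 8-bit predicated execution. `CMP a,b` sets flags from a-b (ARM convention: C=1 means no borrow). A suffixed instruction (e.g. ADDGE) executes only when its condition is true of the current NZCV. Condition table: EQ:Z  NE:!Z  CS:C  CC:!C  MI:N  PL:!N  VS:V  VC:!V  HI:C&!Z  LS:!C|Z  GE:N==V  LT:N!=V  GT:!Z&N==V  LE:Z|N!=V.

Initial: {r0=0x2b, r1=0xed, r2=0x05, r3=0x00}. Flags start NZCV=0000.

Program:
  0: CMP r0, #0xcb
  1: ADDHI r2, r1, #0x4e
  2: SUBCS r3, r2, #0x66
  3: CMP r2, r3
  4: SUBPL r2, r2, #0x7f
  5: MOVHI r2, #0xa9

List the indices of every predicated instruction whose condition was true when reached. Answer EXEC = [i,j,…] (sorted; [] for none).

[0] flags=0000 → (cmp)
[1] flags=0000 HI?F → skip
[2] flags=0000 CS?F → skip
[3] flags=0010 → (cmp)
[4] flags=0010 PL?T → r2=0x86
[5] flags=0010 HI?T → r2=0xa9

EXEC = [4,5]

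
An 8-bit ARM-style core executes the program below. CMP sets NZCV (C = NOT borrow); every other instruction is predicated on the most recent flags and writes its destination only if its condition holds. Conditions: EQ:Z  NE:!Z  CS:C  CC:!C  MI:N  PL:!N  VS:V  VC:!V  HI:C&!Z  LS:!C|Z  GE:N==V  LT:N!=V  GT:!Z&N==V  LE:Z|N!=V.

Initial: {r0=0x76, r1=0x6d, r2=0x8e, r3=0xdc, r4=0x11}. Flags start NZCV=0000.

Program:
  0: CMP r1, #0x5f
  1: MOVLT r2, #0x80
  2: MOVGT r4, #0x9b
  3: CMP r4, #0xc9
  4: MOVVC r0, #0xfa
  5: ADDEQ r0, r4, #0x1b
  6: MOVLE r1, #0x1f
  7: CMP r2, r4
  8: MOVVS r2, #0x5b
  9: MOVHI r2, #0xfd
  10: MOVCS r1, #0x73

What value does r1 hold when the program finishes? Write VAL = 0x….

VAL = 0x1f

[0] flags=0010 → (cmp)
[1] flags=0010 LT?F → skip
[2] flags=0010 GT?T → r4=0x9b
[3] flags=1000 → (cmp)
[4] flags=1000 VC?T → r0=0xfa
[5] flags=1000 EQ?F → skip
[6] flags=1000 LE?T → r1=0x1f
[7] flags=1000 → (cmp)
[8] flags=1000 VS?F → skip
[9] flags=1000 HI?F → skip
[10] flags=1000 CS?F → skip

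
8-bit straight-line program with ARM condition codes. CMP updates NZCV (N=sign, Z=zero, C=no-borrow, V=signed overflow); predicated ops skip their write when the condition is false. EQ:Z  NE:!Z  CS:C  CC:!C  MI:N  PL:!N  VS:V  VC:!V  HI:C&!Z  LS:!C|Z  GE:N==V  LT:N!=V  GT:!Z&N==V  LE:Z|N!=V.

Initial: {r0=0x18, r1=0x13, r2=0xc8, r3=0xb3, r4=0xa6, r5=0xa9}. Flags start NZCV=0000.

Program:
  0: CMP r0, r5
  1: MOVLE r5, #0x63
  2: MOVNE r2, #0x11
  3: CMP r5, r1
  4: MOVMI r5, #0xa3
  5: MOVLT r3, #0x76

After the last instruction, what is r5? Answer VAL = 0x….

VAL = 0xa3

[0] flags=0000 → (cmp)
[1] flags=0000 LE?F → skip
[2] flags=0000 NE?T → r2=0x11
[3] flags=1010 → (cmp)
[4] flags=1010 MI?T → r5=0xa3
[5] flags=1010 LT?T → r3=0x76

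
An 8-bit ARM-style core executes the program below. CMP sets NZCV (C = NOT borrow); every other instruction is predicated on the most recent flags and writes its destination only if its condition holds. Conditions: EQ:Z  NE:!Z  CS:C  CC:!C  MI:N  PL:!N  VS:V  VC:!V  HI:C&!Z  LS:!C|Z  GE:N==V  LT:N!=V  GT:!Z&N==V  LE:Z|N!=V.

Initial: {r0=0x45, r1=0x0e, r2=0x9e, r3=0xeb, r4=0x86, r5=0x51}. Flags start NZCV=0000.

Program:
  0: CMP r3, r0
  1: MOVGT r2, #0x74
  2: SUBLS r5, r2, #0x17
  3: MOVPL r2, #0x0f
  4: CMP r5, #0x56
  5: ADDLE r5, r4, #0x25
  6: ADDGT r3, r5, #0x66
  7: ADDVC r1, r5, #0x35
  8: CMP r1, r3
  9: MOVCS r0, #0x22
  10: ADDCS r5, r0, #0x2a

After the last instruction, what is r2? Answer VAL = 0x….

VAL = 0x9e

0: ✓ CMP  NZCV=1010
1: · MOVGT
2: · SUBLS
3: · MOVPL
4: ✓ CMP  NZCV=1000
5: ✓ ADDLE  r5←0xab
6: · ADDGT
7: ✓ ADDVC  r1←0xe0
8: ✓ CMP  NZCV=1000
9: · MOVCS
10: · ADDCS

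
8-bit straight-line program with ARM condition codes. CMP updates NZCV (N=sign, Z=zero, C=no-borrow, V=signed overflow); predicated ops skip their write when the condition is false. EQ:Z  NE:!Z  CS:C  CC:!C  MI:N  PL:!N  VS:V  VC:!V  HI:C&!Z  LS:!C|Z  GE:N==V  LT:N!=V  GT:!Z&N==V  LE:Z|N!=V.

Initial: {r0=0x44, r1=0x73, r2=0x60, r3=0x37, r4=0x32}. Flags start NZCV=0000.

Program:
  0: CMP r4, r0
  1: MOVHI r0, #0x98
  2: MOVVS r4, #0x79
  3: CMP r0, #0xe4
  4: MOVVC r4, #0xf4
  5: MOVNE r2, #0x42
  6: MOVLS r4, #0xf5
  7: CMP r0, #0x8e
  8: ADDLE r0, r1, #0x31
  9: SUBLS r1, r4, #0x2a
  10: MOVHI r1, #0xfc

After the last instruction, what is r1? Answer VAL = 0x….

VAL = 0xcb

0: ✓ CMP  NZCV=1000
1: · MOVHI
2: · MOVVS
3: ✓ CMP  NZCV=0000
4: ✓ MOVVC  r4←0xf4
5: ✓ MOVNE  r2←0x42
6: ✓ MOVLS  r4←0xf5
7: ✓ CMP  NZCV=1001
8: · ADDLE
9: ✓ SUBLS  r1←0xcb
10: · MOVHI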